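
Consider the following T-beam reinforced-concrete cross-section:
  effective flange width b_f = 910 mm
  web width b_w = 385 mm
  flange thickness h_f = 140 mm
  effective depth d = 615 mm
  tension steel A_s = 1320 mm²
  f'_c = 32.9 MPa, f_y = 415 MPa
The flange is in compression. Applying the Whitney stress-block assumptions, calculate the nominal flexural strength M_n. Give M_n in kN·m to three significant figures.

Tension: T = A_s f_y = 1320 × 415 = 547800 N.
Try a within the flange: a = T/(0.85 f'_c b_f) = 547800/(0.85 × 32.9 × 910) = 21.53 mm.
Since a = 21.53 ≤ h_f = 140 mm, the stress block lies entirely in the flange; analyse as a rectangular beam of width b_f.
M_n = T(d − a/2) = 547800 × (615 − 10.765) = 331.00 × 10⁶ N·mm.
M_n = 331.00 kN·m.

M_n ≈ 331 kN·m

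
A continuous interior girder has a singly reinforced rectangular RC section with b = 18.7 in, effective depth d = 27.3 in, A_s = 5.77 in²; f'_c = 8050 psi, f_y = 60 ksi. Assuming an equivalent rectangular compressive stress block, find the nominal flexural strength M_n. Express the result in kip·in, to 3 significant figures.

M_n ≈ 8980 kip·in

T = A_s f_y = 5.77 × 60 = 346.2 kips.
a = T/(0.85 f'_c b) = 346.2/(0.85 × 8.05 × 18.7) = 2.706 in.
M_n = T(d − a/2) = 346.2 × (27.3 − 1.353) = 8982.9 kip·in.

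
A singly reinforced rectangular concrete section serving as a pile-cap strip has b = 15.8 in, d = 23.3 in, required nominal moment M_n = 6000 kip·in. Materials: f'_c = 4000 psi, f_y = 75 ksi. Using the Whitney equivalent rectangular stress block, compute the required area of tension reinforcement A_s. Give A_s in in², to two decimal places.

From M_n = 0.85 f'_c a b (d − a/2):
a = d − √(d² − 2M_n/(0.85 f'_c b)) = 23.3 − √(23.3² − 2 × 6000/(0.85 × 4 × 15.8)) = 5.425 in.
A_s = 0.85 f'_c a b / f_y = 0.85 × 4 × 5.425 × 15.8 / 75 = 3.886 in².

A_s ≈ 3.89 in²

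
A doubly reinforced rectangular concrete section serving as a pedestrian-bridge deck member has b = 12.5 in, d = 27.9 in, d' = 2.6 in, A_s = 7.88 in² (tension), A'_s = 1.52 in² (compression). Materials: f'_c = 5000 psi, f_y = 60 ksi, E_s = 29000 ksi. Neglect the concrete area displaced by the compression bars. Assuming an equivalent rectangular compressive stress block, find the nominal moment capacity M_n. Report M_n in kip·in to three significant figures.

M_n ≈ 11600 kip·in

Assume both steels yield.
a = (A_s − A'_s) f_y/(0.85 f'_c b) = (7.88 − 1.52) × 60/(0.85 × 5 × 12.5) = 7.183 in.
c = a/β₁ = 7.183/0.8 = 8.979 in; ε'_s = 0.003(c − d')/c = 0.0021 ≥ ε_y = 0.0021, so the compression steel yields.
M_n = (A_s − A'_s) f_y (d − a/2) + A'_s f_y (d − d') = 381.6 × (27.9 − 3.5915) + 91.2 × (27.9 − 2.6) = 9276.1 + 2307.4 = 11583.5 kip·in.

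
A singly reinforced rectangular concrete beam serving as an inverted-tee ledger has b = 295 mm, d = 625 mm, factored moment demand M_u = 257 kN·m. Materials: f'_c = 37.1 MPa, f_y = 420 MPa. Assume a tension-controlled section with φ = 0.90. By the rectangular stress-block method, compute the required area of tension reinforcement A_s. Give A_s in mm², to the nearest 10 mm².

A_s ≈ 1130 mm²

M_n = M_u/φ = 257/0.90 = 285.556 kN·m.
With M_n = 0.85 f'_c a b (d − a/2), solve the quadratic for a:
a = d − √(d² − 2M_n/(0.85 f'_c b)) = 625 − √(625² − 2 × 285.556×10⁶/(0.85 × 37.1 × 295)) = 51.21 mm.
A_s = 0.85 f'_c a b / f_y = 0.85 × 37.1 × 51.21 × 295 / 420 = 1134.3 mm².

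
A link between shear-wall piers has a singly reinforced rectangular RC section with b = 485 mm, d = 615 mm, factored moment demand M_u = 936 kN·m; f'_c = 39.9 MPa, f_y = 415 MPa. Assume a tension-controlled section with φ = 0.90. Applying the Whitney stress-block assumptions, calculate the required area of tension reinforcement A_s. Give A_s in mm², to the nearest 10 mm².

M_n = M_u/φ = 936/0.90 = 1040 kN·m.
With M_n = 0.85 f'_c a b (d − a/2), solve the quadratic for a:
a = d − √(d² − 2M_n/(0.85 f'_c b)) = 615 − √(615² − 2 × 1040×10⁶/(0.85 × 39.9 × 485)) = 113.23 mm.
A_s = 0.85 f'_c a b / f_y = 0.85 × 39.9 × 113.23 × 485 / 415 = 4487.9 mm².

A_s ≈ 4490 mm²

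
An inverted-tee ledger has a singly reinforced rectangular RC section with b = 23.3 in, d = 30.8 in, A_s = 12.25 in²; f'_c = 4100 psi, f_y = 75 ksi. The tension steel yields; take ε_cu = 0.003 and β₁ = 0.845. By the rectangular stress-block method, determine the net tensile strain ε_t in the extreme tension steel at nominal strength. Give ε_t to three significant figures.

a = A_s f_y/(0.85 f'_c b) = 11.315 in.
β₁ = 0.845, so c = a/β₁ = 11.315/0.845 = 13.391 in.
From the linear strain diagram with ε_cu = 0.003: ε_t = 0.003 (d − c)/c = 0.003 × (30.8 − 13.391)/13.391 = 0.00390.
ε_t < 0.004 — the section is over-reinforced for flexure under ACI limits.

ε_t ≈ 0.00390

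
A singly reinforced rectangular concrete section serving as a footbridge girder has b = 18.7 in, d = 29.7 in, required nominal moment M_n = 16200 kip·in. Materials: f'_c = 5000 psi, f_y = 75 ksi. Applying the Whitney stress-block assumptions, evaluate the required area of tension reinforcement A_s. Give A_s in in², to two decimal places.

A_s ≈ 8.39 in²

From M_n = 0.85 f'_c a b (d − a/2):
a = d − √(d² − 2M_n/(0.85 f'_c b)) = 29.7 − √(29.7² − 2 × 16200/(0.85 × 5 × 18.7)) = 7.919 in.
A_s = 0.85 f'_c a b / f_y = 0.85 × 5 × 7.919 × 18.7 / 75 = 8.392 in².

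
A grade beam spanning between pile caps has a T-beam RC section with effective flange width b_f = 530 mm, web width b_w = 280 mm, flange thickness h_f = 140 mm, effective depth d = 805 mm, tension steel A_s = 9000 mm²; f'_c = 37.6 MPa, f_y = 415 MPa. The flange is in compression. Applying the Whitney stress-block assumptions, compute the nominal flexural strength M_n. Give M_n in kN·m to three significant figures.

Tension: T = A_s f_y = 9000 × 415 = 3735000 N.
Try a within the flange: a = T/(0.85 f'_c b_f) = 3735000/(0.85 × 37.6 × 530) = 220.50 mm.
a = 220.50 > h_f = 140 mm: the block extends into the web. Split into flange-overhang and web parts.
C_f = 0.85 f'_c (b_f − b_w) h_f = 0.85 × 37.6 × (530 − 280) × 140 = 1118600 N.
Remaining web compression depth: a_w = (T − C_f)/(0.85 f'_c b_w) = (3735000 − 1118600)/(0.85 × 37.6 × 280) = 292.37 mm.
M_n = C_f(d − h_f/2) + (T − C_f)(d − a_w/2) = 1118600 × (805 − 70) + 2616400 × (805 − 146.185) = 822.17 + 1723.72 = 2545.89 × 10⁶ N·mm.
M_n = 2545.89 kN·m.

M_n ≈ 2550 kN·m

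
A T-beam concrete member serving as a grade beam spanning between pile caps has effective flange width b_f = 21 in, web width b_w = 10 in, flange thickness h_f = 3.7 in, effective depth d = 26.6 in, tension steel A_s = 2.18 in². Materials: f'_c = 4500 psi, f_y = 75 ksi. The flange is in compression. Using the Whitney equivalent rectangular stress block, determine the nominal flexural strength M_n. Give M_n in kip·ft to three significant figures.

M_n ≈ 349 kip·ft

Tension: T = A_s f_y = 2.18 × 75 = 163.5 kips.
Try a within the flange: a = T/(0.85 f'_c b_f) = 163.5/(0.85 × 4.5 × 21) = 2.035 in.
Since a = 2.035 ≤ h_f = 3.7 in, the stress block lies entirely in the flange; analyse as a rectangular beam of width b_f.
M_n = T(d − a/2) = 163.5 × (26.6 − 1.0175) = 4182.7 kip·in.
M_n = 4182.7/12 = 348.56 kip·ft.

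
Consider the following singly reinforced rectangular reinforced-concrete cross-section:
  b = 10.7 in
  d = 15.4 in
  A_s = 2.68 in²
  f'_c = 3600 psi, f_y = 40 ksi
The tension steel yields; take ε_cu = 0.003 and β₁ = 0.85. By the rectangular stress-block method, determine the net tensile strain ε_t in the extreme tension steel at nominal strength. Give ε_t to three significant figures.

ε_t ≈ 0.00899

a = A_s f_y/(0.85 f'_c b) = 3.274 in.
β₁ = 0.85, so c = a/β₁ = 3.274/0.85 = 3.852 in.
From the linear strain diagram with ε_cu = 0.003: ε_t = 0.003 (d − c)/c = 0.003 × (15.4 − 3.852)/3.852 = 0.00899.
Since ε_t ≥ 0.005, the section is tension-controlled.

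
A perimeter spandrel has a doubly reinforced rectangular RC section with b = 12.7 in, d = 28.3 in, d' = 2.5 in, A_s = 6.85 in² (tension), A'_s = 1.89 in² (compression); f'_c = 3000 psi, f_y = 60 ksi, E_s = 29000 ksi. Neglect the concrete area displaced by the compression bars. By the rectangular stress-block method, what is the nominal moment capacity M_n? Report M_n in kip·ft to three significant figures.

M_n ≈ 832 kip·ft

Assume both steels yield.
a = (A_s − A'_s) f_y/(0.85 f'_c b) = (6.85 − 1.89) × 60/(0.85 × 3 × 12.7) = 9.189 in.
c = a/β₁ = 9.189/0.85 = 10.811 in; ε'_s = 0.003(c − d')/c = 0.0023 ≥ ε_y = 0.0021, so the compression steel yields.
M_n = (A_s − A'_s) f_y (d − a/2) + A'_s f_y (d − d') = 297.6 × (28.3 − 4.5945) + 113.4 × (28.3 − 2.5) = 7054.8 + 2925.7 = 9980.5 kip·in = 9980.5/12 = 831.71 kip·ft.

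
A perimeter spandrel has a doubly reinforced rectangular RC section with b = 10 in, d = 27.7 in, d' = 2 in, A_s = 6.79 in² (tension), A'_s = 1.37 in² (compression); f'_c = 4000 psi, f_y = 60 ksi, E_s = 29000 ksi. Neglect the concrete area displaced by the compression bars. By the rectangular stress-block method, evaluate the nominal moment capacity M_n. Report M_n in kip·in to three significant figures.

M_n ≈ 9570 kip·in

Assume both steels yield.
a = (A_s − A'_s) f_y/(0.85 f'_c b) = (6.79 − 1.37) × 60/(0.85 × 4 × 10) = 9.565 in.
c = a/β₁ = 9.565/0.85 = 11.253 in; ε'_s = 0.003(c − d')/c = 0.0025 ≥ ε_y = 0.0021, so the compression steel yields.
M_n = (A_s − A'_s) f_y (d − a/2) + A'_s f_y (d − d') = 325.2 × (27.7 − 4.7825) + 82.2 × (27.7 − 2) = 7452.8 + 2112.5 = 9565.3 kip·in.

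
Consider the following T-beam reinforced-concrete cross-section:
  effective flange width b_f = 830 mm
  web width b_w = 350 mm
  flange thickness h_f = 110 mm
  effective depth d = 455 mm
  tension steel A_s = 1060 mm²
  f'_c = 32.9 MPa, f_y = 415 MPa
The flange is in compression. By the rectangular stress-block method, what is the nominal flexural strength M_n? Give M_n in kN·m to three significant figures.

M_n ≈ 196 kN·m

Tension: T = A_s f_y = 1060 × 415 = 439900 N.
Try a within the flange: a = T/(0.85 f'_c b_f) = 439900/(0.85 × 32.9 × 830) = 18.95 mm.
Since a = 18.95 ≤ h_f = 110 mm, the stress block lies entirely in the flange; analyse as a rectangular beam of width b_f.
M_n = T(d − a/2) = 439900 × (455 − 9.475) = 195.99 × 10⁶ N·mm.
M_n = 195.99 kN·m.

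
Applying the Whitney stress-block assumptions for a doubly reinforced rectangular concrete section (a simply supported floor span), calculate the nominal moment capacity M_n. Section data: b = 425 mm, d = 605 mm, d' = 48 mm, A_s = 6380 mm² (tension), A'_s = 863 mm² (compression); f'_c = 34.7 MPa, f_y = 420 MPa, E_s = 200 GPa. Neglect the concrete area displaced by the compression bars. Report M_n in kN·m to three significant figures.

Assume both tension and compression steel yield.
Net tension couple steel: A_s − A'_s = 5517 mm².
a = (A_s − A'_s) f_y / (0.85 f'_c b) = 2317140/(0.85 × 34.7 × 425) = 184.85 mm.
c = a/β₁ = 184.85/0.802 = 230.49 mm; ε'_s = 0.003(c − d')/c = 0.0024 ≥ f_y/E_s = 0.0021, so compression steel does yield.
M_n = (A_s − A'_s) f_y (d − a/2) + A'_s f_y (d − d') = [2317140 × (605 − 92.425) + 362460 × (605 − 48)] × 10⁻⁶ = 1187.71 + 201.89 = 1389.60 kN·m.

M_n ≈ 1390 kN·m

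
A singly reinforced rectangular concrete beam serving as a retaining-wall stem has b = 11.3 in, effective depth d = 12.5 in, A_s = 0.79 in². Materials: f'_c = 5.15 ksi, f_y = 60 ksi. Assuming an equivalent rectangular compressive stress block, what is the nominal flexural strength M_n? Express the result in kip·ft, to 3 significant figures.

T = A_s f_y = 0.79 × 60 = 47.4 kips.
a = T/(0.85 f'_c b) = 47.4/(0.85 × 5.15 × 11.3) = 0.958 in.
M_n = T(d − a/2) = 47.4 × (12.5 − 0.479) = 569.8 kip·in = 569.8/12 = 47.48 kip·ft.

M_n ≈ 47.5 kip·ft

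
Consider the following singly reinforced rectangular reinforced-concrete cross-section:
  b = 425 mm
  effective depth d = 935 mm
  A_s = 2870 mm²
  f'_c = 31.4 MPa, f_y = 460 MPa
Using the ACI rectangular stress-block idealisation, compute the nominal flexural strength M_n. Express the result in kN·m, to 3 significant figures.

T = A_s f_y = 2870 × 460 = 1320200 N = 1320.2 kN.
From C = T: a = T/(0.85 f'_c b) = 1320200/(0.85 × 31.4 × 425) = 116.39 mm.
M_n = T(d − a/2) = 1320.2 kN × (935 − 58.195) mm = 1157.56 kN·m.

M_n ≈ 1160 kN·m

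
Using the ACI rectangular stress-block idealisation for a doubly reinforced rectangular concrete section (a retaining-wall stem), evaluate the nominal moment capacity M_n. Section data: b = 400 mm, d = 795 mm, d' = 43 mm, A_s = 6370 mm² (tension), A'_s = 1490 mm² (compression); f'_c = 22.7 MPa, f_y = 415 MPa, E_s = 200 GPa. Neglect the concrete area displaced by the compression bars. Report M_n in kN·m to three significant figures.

M_n ≈ 1810 kN·m

Assume both tension and compression steel yield.
Net tension couple steel: A_s − A'_s = 4880 mm².
a = (A_s − A'_s) f_y / (0.85 f'_c b) = 2025200/(0.85 × 22.7 × 400) = 262.40 mm.
c = a/β₁ = 262.40/0.85 = 308.71 mm; ε'_s = 0.003(c − d')/c = 0.0026 ≥ f_y/E_s = 0.0021, so compression steel does yield.
M_n = (A_s − A'_s) f_y (d − a/2) + A'_s f_y (d − d') = [2025200 × (795 − 131.2) + 618350 × (795 − 43)] × 10⁻⁶ = 1344.33 + 465.00 = 1809.33 kN·m.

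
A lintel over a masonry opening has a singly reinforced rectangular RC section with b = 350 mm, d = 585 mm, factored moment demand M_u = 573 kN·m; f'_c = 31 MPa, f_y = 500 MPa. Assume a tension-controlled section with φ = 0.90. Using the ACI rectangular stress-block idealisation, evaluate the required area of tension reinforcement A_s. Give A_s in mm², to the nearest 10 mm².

M_n = M_u/φ = 573/0.90 = 636.667 kN·m.
With M_n = 0.85 f'_c a b (d − a/2), solve the quadratic for a:
a = d − √(d² − 2M_n/(0.85 f'_c b)) = 585 − √(585² − 2 × 636.667×10⁶/(0.85 × 31 × 350)) = 133.16 mm.
A_s = 0.85 f'_c a b / f_y = 0.85 × 31 × 133.16 × 350 / 500 = 2456.1 mm².

A_s ≈ 2460 mm²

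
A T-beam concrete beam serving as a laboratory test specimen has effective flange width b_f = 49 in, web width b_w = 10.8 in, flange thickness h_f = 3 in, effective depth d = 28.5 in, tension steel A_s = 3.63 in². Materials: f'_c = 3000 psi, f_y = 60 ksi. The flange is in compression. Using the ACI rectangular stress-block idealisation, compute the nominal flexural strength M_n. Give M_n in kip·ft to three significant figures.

Tension: T = A_s f_y = 3.63 × 60 = 217.8 kips.
Try a within the flange: a = T/(0.85 f'_c b_f) = 217.8/(0.85 × 3 × 49) = 1.743 in.
Since a = 1.743 ≤ h_f = 3 in, the stress block lies entirely in the flange; analyse as a rectangular beam of width b_f.
M_n = T(d − a/2) = 217.8 × (28.5 − 0.8715) = 6017.5 kip·in.
M_n = 6017.5/12 = 501.46 kip·ft.

M_n ≈ 501 kip·ft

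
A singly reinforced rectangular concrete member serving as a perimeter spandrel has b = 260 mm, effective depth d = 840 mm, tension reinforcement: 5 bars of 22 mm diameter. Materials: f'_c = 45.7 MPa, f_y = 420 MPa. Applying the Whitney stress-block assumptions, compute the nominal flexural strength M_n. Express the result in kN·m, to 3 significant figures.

M_n ≈ 639 kN·m

A_s = 5 × 380 = 1900 mm².
T = A_s f_y = 1900 × 420 = 798000 N = 798 kN.
From C = T: a = T/(0.85 f'_c b) = 798000/(0.85 × 45.7 × 260) = 79.01 mm.
M_n = T(d − a/2) = 798 kN × (840 − 39.505) mm = 638.80 kN·m.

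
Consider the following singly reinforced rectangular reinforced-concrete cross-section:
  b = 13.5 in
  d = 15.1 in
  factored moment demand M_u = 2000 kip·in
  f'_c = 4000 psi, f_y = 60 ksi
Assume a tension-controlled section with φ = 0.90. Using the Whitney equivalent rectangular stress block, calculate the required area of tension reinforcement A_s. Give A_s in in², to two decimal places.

M_n = M_u/φ = 2000/0.90 = 2222.22 kip·in.
From M_n = 0.85 f'_c a b (d − a/2):
a = d − √(d² − 2M_n/(0.85 f'_c b)) = 15.1 − √(15.1² − 2 × 2222.22/(0.85 × 4 × 13.5)) = 3.647 in.
A_s = 0.85 f'_c a b / f_y = 0.85 × 4 × 3.647 × 13.5 / 60 = 2.790 in².

A_s ≈ 2.79 in²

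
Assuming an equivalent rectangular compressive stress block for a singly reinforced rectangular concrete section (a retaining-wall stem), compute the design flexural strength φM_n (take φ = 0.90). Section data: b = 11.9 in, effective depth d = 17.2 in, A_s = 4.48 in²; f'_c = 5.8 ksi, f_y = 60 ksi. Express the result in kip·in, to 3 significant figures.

φM_n ≈ 3610 kip·in

T = A_s f_y = 4.48 × 60 = 268.8 kips.
a = T/(0.85 f'_c b) = 268.8/(0.85 × 5.8 × 11.9) = 4.582 in.
M_n = T(d − a/2) = 268.8 × (17.2 − 2.291) = 4007.5 kip·in.
φM_n = 0.90 × 4007.5 = 3606.8 kip·in.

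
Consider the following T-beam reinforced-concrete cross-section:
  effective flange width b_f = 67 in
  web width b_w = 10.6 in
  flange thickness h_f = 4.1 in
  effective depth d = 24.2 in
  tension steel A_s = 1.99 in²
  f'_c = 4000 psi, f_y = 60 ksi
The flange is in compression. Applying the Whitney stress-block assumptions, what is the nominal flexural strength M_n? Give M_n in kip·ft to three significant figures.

M_n ≈ 238 kip·ft

Tension: T = A_s f_y = 1.99 × 60 = 119.4 kips.
Try a within the flange: a = T/(0.85 f'_c b_f) = 119.4/(0.85 × 4 × 67) = 0.524 in.
Since a = 0.524 ≤ h_f = 4.1 in, the stress block lies entirely in the flange; analyse as a rectangular beam of width b_f.
M_n = T(d − a/2) = 119.4 × (24.2 − 0.262) = 2858.2 kip·in.
M_n = 2858.2/12 = 238.18 kip·ft.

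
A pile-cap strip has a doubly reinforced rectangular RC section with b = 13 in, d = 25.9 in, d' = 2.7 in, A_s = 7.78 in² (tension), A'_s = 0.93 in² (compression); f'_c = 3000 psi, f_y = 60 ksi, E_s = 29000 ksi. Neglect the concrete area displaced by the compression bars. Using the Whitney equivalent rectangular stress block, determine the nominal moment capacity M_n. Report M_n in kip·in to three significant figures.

Assume both steels yield.
a = (A_s − A'_s) f_y/(0.85 f'_c b) = (7.78 − 0.93) × 60/(0.85 × 3 × 13) = 12.398 in.
c = a/β₁ = 12.398/0.85 = 14.586 in; ε'_s = 0.003(c − d')/c = 0.0024 ≥ ε_y = 0.0021, so the compression steel yields.
M_n = (A_s − A'_s) f_y (d − a/2) + A'_s f_y (d − d') = 411 × (25.9 − 6.199) + 55.8 × (25.9 − 2.7) = 8097.1 + 1294.6 = 9391.7 kip·in.

M_n ≈ 9390 kip·in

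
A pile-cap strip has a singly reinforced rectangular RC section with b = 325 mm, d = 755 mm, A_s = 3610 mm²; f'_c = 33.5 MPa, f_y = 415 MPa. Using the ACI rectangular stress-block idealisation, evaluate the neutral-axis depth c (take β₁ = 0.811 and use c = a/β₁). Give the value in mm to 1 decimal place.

c ≈ 199.6 mm

T = A_s f_y = 3610 × 415 = 1498150 N = 1498.15 kN.
Setting C = 0.85 f'_c a b equal to T: a = 1498150/(0.85 × 33.5 × 325) = 161.886 mm.
With β₁ = 0.811, c = a/β₁ = 161.886/0.811 = 199.6 mm.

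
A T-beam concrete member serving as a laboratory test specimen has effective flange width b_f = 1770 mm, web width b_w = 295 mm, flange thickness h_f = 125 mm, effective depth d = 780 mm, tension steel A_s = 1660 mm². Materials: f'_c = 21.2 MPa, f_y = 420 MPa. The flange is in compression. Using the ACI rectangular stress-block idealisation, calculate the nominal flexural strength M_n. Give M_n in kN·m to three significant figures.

M_n ≈ 536 kN·m

Tension: T = A_s f_y = 1660 × 420 = 697200 N.
Try a within the flange: a = T/(0.85 f'_c b_f) = 697200/(0.85 × 21.2 × 1770) = 21.86 mm.
Since a = 21.86 ≤ h_f = 125 mm, the stress block lies entirely in the flange; analyse as a rectangular beam of width b_f.
M_n = T(d − a/2) = 697200 × (780 − 10.93) = 536.20 × 10⁶ N·mm.
M_n = 536.20 kN·m.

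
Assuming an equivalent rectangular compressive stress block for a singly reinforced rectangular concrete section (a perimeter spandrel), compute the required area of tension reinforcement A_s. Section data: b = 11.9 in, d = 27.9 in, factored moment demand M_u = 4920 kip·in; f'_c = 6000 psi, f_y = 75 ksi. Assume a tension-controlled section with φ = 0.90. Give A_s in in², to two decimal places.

A_s ≈ 2.78 in²

M_n = M_u/φ = 4920/0.90 = 5466.67 kip·in.
From M_n = 0.85 f'_c a b (d − a/2):
a = d − √(d² − 2M_n/(0.85 f'_c b)) = 27.9 − √(27.9² − 2 × 5466.67/(0.85 × 6 × 11.9)) = 3.441 in.
A_s = 0.85 f'_c a b / f_y = 0.85 × 6 × 3.441 × 11.9 / 75 = 2.784 in².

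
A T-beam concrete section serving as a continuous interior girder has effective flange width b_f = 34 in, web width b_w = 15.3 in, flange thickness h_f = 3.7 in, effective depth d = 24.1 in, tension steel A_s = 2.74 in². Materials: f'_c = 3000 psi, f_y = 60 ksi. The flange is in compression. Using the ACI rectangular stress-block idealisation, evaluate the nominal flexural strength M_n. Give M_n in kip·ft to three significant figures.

Tension: T = A_s f_y = 2.74 × 60 = 164.4 kips.
Try a within the flange: a = T/(0.85 f'_c b_f) = 164.4/(0.85 × 3 × 34) = 1.896 in.
Since a = 1.896 ≤ h_f = 3.7 in, the stress block lies entirely in the flange; analyse as a rectangular beam of width b_f.
M_n = T(d − a/2) = 164.4 × (24.1 − 0.948) = 3806.2 kip·in.
M_n = 3806.2/12 = 317.18 kip·ft.

M_n ≈ 317 kip·ft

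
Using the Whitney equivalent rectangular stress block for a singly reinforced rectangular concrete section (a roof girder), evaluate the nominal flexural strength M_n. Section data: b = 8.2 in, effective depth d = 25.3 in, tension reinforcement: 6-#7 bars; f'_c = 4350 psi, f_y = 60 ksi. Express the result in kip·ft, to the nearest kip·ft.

A_s = 6 × 0.6 = 3.6 in².
T = A_s f_y = 3.6 × 60 = 216 kips.
a = T/(0.85 f'_c b) = 216/(0.85 × 4.35 × 8.2) = 7.124 in.
M_n = T(d − a/2) = 216 × (25.3 − 3.562) = 4695.4 kip·in = 4695.4/12 = 391.28 kip·ft.

M_n ≈ 391 kip·ft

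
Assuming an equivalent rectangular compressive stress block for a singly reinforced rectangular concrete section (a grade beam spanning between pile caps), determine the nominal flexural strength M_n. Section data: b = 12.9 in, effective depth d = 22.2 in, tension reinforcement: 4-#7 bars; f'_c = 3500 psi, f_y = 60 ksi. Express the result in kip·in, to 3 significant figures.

A_s = 4 × 0.6 = 2.4 in².
T = A_s f_y = 2.4 × 60 = 144 kips.
a = T/(0.85 f'_c b) = 144/(0.85 × 3.5 × 12.9) = 3.752 in.
M_n = T(d − a/2) = 144 × (22.2 − 1.876) = 2926.7 kip·in.

M_n ≈ 2930 kip·in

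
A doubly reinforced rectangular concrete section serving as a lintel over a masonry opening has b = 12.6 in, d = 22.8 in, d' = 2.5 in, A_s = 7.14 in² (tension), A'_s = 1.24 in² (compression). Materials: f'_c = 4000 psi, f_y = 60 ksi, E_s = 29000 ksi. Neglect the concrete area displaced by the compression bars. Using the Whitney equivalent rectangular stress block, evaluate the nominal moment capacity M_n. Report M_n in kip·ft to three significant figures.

Assume both steels yield.
a = (A_s − A'_s) f_y/(0.85 f'_c b) = (7.14 − 1.24) × 60/(0.85 × 4 × 12.6) = 8.263 in.
c = a/β₁ = 8.263/0.85 = 9.721 in; ε'_s = 0.003(c − d')/c = 0.0022 ≥ ε_y = 0.0021, so the compression steel yields.
M_n = (A_s − A'_s) f_y (d − a/2) + A'_s f_y (d − d') = 354 × (22.8 − 4.1315) + 74.4 × (22.8 − 2.5) = 6608.6 + 1510.3 = 8118.9 kip·in = 8118.9/12 = 676.58 kip·ft.

M_n ≈ 677 kip·ft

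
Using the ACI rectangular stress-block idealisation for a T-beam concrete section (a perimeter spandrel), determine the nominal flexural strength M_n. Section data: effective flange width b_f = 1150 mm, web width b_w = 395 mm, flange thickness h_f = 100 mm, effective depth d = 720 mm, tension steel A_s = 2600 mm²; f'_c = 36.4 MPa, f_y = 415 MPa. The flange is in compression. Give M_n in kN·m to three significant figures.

Tension: T = A_s f_y = 2600 × 415 = 1079000 N.
Try a within the flange: a = T/(0.85 f'_c b_f) = 1079000/(0.85 × 36.4 × 1150) = 30.33 mm.
Since a = 30.33 ≤ h_f = 100 mm, the stress block lies entirely in the flange; analyse as a rectangular beam of width b_f.
M_n = T(d − a/2) = 1079000 × (720 − 15.165) = 760.52 × 10⁶ N·mm.
M_n = 760.52 kN·m.

M_n ≈ 761 kN·m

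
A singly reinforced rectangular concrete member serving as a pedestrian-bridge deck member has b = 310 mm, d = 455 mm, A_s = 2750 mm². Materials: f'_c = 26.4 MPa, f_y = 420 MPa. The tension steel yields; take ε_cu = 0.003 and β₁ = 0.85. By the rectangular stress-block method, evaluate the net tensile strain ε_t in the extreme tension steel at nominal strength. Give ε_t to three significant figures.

a = A_s f_y/(0.85 f'_c b) = 166.03 mm.
β₁ = 0.85, so c = a/β₁ = 166.03/0.85 = 195.33 mm.
From the linear strain diagram with ε_cu = 0.003: ε_t = 0.003 (d − c)/c = 0.003 × (455 − 195.33)/195.33 = 0.00399.
ε_t < 0.004 — the section is over-reinforced for flexure under ACI limits.

ε_t ≈ 0.00399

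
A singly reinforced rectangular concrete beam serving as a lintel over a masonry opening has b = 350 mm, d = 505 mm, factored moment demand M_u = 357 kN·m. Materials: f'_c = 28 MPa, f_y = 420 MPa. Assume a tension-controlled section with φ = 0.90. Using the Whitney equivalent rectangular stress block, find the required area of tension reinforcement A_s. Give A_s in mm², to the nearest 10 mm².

M_n = M_u/φ = 357/0.90 = 396.667 kN·m.
With M_n = 0.85 f'_c a b (d − a/2), solve the quadratic for a:
a = d − √(d² − 2M_n/(0.85 f'_c b)) = 505 − √(505² − 2 × 396.667×10⁶/(0.85 × 28 × 350)) = 105.27 mm.
A_s = 0.85 f'_c a b / f_y = 0.85 × 28 × 105.27 × 350 / 420 = 2087.9 mm².

A_s ≈ 2090 mm²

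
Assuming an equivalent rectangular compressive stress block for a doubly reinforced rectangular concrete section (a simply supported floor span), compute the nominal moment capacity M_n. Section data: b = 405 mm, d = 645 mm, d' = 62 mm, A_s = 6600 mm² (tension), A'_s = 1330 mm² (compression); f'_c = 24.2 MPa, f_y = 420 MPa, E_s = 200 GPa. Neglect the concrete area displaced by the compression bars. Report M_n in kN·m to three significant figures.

M_n ≈ 1460 kN·m

Assume both tension and compression steel yield.
Net tension couple steel: A_s − A'_s = 5270 mm².
a = (A_s − A'_s) f_y / (0.85 f'_c b) = 2213400/(0.85 × 24.2 × 405) = 265.69 mm.
c = a/β₁ = 265.69/0.85 = 312.58 mm; ε'_s = 0.003(c − d')/c = 0.0024 ≥ f_y/E_s = 0.0021, so compression steel does yield.
M_n = (A_s − A'_s) f_y (d − a/2) + A'_s f_y (d − d') = [2213400 × (645 − 132.845) + 558600 × (645 − 62)] × 10⁻⁶ = 1133.60 + 325.66 = 1459.26 kN·m.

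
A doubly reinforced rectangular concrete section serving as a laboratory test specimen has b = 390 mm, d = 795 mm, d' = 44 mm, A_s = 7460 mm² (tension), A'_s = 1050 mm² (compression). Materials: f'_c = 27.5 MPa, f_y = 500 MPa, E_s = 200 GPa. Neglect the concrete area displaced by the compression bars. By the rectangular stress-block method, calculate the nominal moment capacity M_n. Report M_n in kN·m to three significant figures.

Assume both tension and compression steel yield.
Net tension couple steel: A_s − A'_s = 6410 mm².
a = (A_s − A'_s) f_y / (0.85 f'_c b) = 3205000/(0.85 × 27.5 × 390) = 351.57 mm.
c = a/β₁ = 351.57/0.85 = 413.61 mm; ε'_s = 0.003(c − d')/c = 0.0027 ≥ f_y/E_s = 0.0025, so compression steel does yield.
M_n = (A_s − A'_s) f_y (d − a/2) + A'_s f_y (d − d') = [3205000 × (795 − 175.785) + 525000 × (795 − 44)] × 10⁻⁶ = 1984.58 + 394.28 = 2378.86 kN·m.

M_n ≈ 2380 kN·m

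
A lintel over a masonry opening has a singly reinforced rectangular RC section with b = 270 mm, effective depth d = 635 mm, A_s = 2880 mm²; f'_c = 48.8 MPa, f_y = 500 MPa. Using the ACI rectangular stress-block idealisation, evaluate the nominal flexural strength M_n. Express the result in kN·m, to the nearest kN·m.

T = A_s f_y = 2880 × 500 = 1440000 N = 1440 kN.
From C = T: a = T/(0.85 f'_c b) = 1440000/(0.85 × 48.8 × 270) = 128.58 mm.
M_n = T(d − a/2) = 1440 kN × (635 − 64.29) mm = 821.82 kN·m.

M_n ≈ 822 kN·m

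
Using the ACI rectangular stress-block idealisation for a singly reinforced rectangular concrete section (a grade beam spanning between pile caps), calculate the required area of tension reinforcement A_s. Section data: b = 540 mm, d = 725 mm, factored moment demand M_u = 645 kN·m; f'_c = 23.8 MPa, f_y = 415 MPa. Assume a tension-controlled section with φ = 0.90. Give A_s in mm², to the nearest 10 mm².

A_s ≈ 2550 mm²

M_n = M_u/φ = 645/0.90 = 716.667 kN·m.
With M_n = 0.85 f'_c a b (d − a/2), solve the quadratic for a:
a = d − √(d² − 2M_n/(0.85 f'_c b)) = 725 − √(725² − 2 × 716.667×10⁶/(0.85 × 23.8 × 540)) = 96.97 mm.
A_s = 0.85 f'_c a b / f_y = 0.85 × 23.8 × 96.97 × 540 / 415 = 2552.6 mm².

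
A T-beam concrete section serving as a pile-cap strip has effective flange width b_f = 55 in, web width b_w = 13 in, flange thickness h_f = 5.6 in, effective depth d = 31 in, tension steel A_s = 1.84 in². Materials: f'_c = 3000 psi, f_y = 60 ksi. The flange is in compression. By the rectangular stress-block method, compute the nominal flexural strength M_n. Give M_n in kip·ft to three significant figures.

M_n ≈ 282 kip·ft

Tension: T = A_s f_y = 1.84 × 60 = 110.4 kips.
Try a within the flange: a = T/(0.85 f'_c b_f) = 110.4/(0.85 × 3 × 55) = 0.787 in.
Since a = 0.787 ≤ h_f = 5.6 in, the stress block lies entirely in the flange; analyse as a rectangular beam of width b_f.
M_n = T(d − a/2) = 110.4 × (31 − 0.3935) = 3379.0 kip·in.
M_n = 3379.0/12 = 281.58 kip·ft.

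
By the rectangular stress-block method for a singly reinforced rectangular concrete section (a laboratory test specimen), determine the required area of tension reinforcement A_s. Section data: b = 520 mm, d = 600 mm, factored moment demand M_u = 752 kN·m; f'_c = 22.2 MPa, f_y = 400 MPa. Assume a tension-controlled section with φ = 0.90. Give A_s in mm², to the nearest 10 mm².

M_n = M_u/φ = 752/0.90 = 835.556 kN·m.
With M_n = 0.85 f'_c a b (d − a/2), solve the quadratic for a:
a = d − √(d² − 2M_n/(0.85 f'_c b)) = 600 − √(600² − 2 × 835.556×10⁶/(0.85 × 22.2 × 520)) = 164.46 mm.
A_s = 0.85 f'_c a b / f_y = 0.85 × 22.2 × 164.46 × 520 / 400 = 4034.4 mm².

A_s ≈ 4030 mm²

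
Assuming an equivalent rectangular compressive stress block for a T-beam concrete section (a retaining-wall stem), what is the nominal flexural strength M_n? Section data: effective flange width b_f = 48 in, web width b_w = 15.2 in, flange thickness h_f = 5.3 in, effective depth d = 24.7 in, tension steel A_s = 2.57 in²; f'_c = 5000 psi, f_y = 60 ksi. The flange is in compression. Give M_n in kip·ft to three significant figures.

M_n ≈ 313 kip·ft

Tension: T = A_s f_y = 2.57 × 60 = 154.2 kips.
Try a within the flange: a = T/(0.85 f'_c b_f) = 154.2/(0.85 × 5 × 48) = 0.756 in.
Since a = 0.756 ≤ h_f = 5.3 in, the stress block lies entirely in the flange; analyse as a rectangular beam of width b_f.
M_n = T(d − a/2) = 154.2 × (24.7 − 0.378) = 3750.5 kip·in.
M_n = 3750.5/12 = 312.54 kip·ft.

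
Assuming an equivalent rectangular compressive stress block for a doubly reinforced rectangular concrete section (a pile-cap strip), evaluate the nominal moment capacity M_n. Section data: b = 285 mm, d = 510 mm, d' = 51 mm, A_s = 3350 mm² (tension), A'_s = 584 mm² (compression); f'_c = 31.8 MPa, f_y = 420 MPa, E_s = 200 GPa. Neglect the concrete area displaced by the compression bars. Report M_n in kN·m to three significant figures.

Assume both tension and compression steel yield.
Net tension couple steel: A_s − A'_s = 2766 mm².
a = (A_s − A'_s) f_y / (0.85 f'_c b) = 1161720/(0.85 × 31.8 × 285) = 150.80 mm.
c = a/β₁ = 150.80/0.823 = 183.23 mm; ε'_s = 0.003(c − d')/c = 0.0022 ≥ f_y/E_s = 0.0021, so compression steel does yield.
M_n = (A_s − A'_s) f_y (d − a/2) + A'_s f_y (d − d') = [1161720 × (510 − 75.4) + 245280 × (510 − 51)] × 10⁻⁶ = 504.88 + 112.58 = 617.46 kN·m.

M_n ≈ 617 kN·m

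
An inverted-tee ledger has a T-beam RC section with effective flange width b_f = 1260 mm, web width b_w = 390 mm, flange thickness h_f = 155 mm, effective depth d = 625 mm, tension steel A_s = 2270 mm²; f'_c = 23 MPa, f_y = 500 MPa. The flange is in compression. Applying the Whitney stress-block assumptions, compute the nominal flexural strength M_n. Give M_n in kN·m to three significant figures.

Tension: T = A_s f_y = 2270 × 500 = 1135000 N.
Try a within the flange: a = T/(0.85 f'_c b_f) = 1135000/(0.85 × 23 × 1260) = 46.08 mm.
Since a = 46.08 ≤ h_f = 155 mm, the stress block lies entirely in the flange; analyse as a rectangular beam of width b_f.
M_n = T(d − a/2) = 1135000 × (625 − 23.04) = 683.22 × 10⁶ N·mm.
M_n = 683.22 kN·m.

M_n ≈ 683 kN·m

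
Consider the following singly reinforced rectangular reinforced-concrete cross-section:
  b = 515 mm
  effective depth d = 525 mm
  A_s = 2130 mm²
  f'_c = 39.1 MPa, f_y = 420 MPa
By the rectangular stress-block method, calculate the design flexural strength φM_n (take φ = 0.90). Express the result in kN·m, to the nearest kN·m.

φM_n ≈ 402 kN·m

T = A_s f_y = 2130 × 420 = 894600 N = 894.6 kN.
From C = T: a = T/(0.85 f'_c b) = 894600/(0.85 × 39.1 × 515) = 52.27 mm.
M_n = T(d − a/2) = 894.6 kN × (525 − 26.135) mm = 446.28 kN·m.
φM_n = 0.90 × 446.28 = 401.65 kN·m.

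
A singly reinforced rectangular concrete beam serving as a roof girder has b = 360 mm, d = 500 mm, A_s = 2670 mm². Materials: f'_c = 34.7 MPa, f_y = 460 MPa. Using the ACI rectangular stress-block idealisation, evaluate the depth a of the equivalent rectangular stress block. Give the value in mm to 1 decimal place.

a ≈ 115.7 mm

T = A_s f_y = 2670 × 460 = 1228200 N = 1228.2 kN.
Setting C = 0.85 f'_c a b equal to T: a = 1228200/(0.85 × 34.7 × 360) = 115.7 mm.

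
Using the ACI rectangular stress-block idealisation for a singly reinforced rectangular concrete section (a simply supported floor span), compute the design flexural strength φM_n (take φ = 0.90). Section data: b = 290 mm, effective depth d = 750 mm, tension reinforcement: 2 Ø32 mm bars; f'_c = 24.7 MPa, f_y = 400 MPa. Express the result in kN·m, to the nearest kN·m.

A_s = 2 × 804 = 1608 mm².
T = A_s f_y = 1608 × 400 = 643200 N = 643.2 kN.
From C = T: a = T/(0.85 f'_c b) = 643200/(0.85 × 24.7 × 290) = 105.64 mm.
M_n = T(d − a/2) = 643.2 kN × (750 − 52.82) mm = 448.43 kN·m.
φM_n = 0.90 × 448.43 = 403.59 kN·m.

φM_n ≈ 404 kN·m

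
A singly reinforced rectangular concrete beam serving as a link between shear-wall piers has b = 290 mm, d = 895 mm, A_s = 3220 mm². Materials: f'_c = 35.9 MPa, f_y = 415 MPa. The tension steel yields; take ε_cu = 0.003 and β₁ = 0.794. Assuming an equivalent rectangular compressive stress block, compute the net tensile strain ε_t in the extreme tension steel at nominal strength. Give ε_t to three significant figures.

a = A_s f_y/(0.85 f'_c b) = 151.01 mm.
β₁ = 0.794, so c = a/β₁ = 151.01/0.794 = 190.19 mm.
From the linear strain diagram with ε_cu = 0.003: ε_t = 0.003 (d − c)/c = 0.003 × (895 − 190.19)/190.19 = 0.0111.
Since ε_t ≥ 0.005, the section is tension-controlled.

ε_t ≈ 0.0111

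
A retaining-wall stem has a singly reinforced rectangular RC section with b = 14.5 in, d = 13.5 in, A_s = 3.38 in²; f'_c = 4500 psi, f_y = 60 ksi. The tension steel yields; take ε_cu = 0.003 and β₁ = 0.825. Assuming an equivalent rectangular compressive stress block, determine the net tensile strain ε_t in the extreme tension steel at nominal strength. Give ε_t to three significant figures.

a = A_s f_y/(0.85 f'_c b) = 3.657 in.
β₁ = 0.825, so c = a/β₁ = 3.657/0.825 = 4.433 in.
From the linear strain diagram with ε_cu = 0.003: ε_t = 0.003 (d − c)/c = 0.003 × (13.5 − 4.433)/4.433 = 0.00614.
Since ε_t ≥ 0.005, the section is tension-controlled.

ε_t ≈ 0.00614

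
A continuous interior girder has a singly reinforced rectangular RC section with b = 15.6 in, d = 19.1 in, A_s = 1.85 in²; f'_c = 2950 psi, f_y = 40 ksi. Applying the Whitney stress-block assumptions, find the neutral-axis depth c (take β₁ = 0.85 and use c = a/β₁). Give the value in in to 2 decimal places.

T = A_s f_y = 1.85 × 40 = 74 kips.
a = T/(0.85 f'_c b) = 74/(0.85 × 2.95 × 15.6) = 1.8918 in.
With β₁ = 0.85, c = a/β₁ = 1.8918/0.85 = 2.23 in.

c ≈ 2.23 in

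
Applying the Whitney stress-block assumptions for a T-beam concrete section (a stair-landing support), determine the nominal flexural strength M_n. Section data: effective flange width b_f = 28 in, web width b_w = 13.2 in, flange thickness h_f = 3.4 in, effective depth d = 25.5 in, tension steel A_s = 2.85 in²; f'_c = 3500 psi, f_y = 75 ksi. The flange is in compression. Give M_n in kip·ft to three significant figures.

M_n ≈ 431 kip·ft

Tension: T = A_s f_y = 2.85 × 75 = 213.75 kips.
Try a within the flange: a = T/(0.85 f'_c b_f) = 213.75/(0.85 × 3.5 × 28) = 2.566 in.
Since a = 2.566 ≤ h_f = 3.4 in, the stress block lies entirely in the flange; analyse as a rectangular beam of width b_f.
M_n = T(d − a/2) = 213.75 × (25.5 − 1.283) = 5176.4 kip·in.
M_n = 5176.4/12 = 431.37 kip·ft.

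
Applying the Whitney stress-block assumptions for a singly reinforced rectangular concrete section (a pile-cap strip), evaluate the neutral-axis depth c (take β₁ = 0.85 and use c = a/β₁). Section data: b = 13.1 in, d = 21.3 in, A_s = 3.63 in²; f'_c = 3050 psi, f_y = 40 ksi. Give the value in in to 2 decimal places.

c ≈ 5.03 in

T = A_s f_y = 3.63 × 40 = 145.2 kips.
a = T/(0.85 f'_c b) = 145.2/(0.85 × 3.05 × 13.1) = 4.2754 in.
With β₁ = 0.85, c = a/β₁ = 4.2754/0.85 = 5.03 in.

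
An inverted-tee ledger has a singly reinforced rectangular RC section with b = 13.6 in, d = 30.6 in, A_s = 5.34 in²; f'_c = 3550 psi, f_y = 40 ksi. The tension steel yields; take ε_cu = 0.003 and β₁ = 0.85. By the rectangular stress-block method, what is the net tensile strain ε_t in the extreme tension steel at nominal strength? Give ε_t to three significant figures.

a = A_s f_y/(0.85 f'_c b) = 5.205 in.
β₁ = 0.85, so c = a/β₁ = 5.205/0.85 = 6.124 in.
From the linear strain diagram with ε_cu = 0.003: ε_t = 0.003 (d − c)/c = 0.003 × (30.6 − 6.124)/6.124 = 0.0120.
Since ε_t ≥ 0.005, the section is tension-controlled.

ε_t ≈ 0.0120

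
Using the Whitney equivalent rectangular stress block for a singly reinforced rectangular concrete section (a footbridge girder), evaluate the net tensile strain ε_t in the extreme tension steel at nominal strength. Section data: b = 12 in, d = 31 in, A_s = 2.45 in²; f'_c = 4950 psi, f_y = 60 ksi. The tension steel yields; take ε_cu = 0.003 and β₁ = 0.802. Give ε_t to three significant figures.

a = A_s f_y/(0.85 f'_c b) = 2.911 in.
β₁ = 0.802, so c = a/β₁ = 2.911/0.802 = 3.630 in.
From the linear strain diagram with ε_cu = 0.003: ε_t = 0.003 (d − c)/c = 0.003 × (31 − 3.630)/3.630 = 0.0226.
Since ε_t ≥ 0.005, the section is tension-controlled.

ε_t ≈ 0.0226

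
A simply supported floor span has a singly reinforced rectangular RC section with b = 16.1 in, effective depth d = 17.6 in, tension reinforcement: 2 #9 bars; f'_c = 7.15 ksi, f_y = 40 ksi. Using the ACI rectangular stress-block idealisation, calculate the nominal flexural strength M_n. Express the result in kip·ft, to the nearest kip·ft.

M_n ≈ 115 kip·ft

A_s = 2 × 1 = 2 in².
T = A_s f_y = 2 × 40 = 80 kips.
a = T/(0.85 f'_c b) = 80/(0.85 × 7.15 × 16.1) = 0.818 in.
M_n = T(d − a/2) = 80 × (17.6 − 0.409) = 1375.3 kip·in = 1375.3/12 = 114.61 kip·ft.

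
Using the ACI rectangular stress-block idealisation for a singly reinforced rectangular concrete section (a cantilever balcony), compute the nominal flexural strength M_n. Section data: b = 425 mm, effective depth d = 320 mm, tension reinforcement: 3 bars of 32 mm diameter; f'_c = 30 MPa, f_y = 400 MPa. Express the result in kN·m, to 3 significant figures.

A_s = 3 × 804 = 2412 mm².
T = A_s f_y = 2412 × 400 = 964800 N = 964.8 kN.
From C = T: a = T/(0.85 f'_c b) = 964800/(0.85 × 30 × 425) = 89.02 mm.
M_n = T(d − a/2) = 964.8 kN × (320 − 44.51) mm = 265.79 kN·m.

M_n ≈ 266 kN·m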